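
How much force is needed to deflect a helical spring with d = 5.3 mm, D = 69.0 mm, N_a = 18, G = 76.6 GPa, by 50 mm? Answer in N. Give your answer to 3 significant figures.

63.9 N

k = Gd⁴/(8D³N_a) = (76.6×10³)(5.3⁴)/(8·69.0³·18) = 1.2777 N/mm
F = k·δ = 1.2777 × 50 = 63.884 N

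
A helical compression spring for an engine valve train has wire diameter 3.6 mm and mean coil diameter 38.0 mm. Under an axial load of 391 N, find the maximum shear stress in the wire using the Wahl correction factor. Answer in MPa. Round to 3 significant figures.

Spring index C = D/d = 38.0/3.6 = 10.5556
K_W = (4C−1)/(4C−4) + 0.615/C = 41.222/38.222 + 0.0583 = 1.1368
τ₀ = 8FD/(πd³) = 8·391·38.0/(π·3.6³) = 118864/146.57 = 810.95 MPa
τ_max = K·τ₀ = 1.1368 × 810.95 = 921.85 MPa

922 MPa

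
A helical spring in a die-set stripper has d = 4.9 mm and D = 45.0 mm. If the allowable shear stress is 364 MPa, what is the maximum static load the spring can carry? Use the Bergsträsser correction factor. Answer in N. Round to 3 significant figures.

325 N

C = D/d = 45.0/4.9 = 9.1837
K_B = (4C+2)/(4C−3) = 38.735/33.735 = 1.1482
τ_max = K·8FD/(πd³) → F_max = τ_allow·πd³/(8DK)
F_max = 364·π·4.9³/(8·45.0·1.1482) = 1.3454e+05/413.36 = 325.47 N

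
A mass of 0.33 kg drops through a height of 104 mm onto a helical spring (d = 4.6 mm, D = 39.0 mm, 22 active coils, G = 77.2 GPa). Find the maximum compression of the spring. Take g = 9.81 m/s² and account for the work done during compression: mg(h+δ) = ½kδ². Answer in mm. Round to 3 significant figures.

k = Gd⁴/(8D³N_a) = (77.2×10³)(4.6⁴)/(8·39.0³·22) = 3.3109 N/mm
W = mg = 0.33 × 9.81 = 3.2373 N
½kδ² − Wδ − Wh = 0 → δ = (W + √(W² + 2kWh))/k
δ = (3.2373 + √(10.48 + 2229.4))/3.3109 = (3.2373 + 47.327)/3.3109 = 15.272 mm

15.3 mm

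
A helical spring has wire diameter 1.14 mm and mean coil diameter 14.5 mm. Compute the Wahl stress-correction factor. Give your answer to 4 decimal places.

C = D/d = 14.5/1.14 = 12.7193
K_W = (4C−1)/(4C−4) + 0.615/C = 49.877/46.877 + 0.0484 = 1.1123

1.1123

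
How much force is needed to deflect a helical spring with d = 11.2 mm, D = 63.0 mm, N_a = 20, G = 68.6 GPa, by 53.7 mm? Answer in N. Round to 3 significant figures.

k = Gd⁴/(8D³N_a) = (68.6×10³)(11.2⁴)/(8·63.0³·20) = 26.981 N/mm
F = k·δ = 26.981 × 53.7 = 1448.9 N

1450 N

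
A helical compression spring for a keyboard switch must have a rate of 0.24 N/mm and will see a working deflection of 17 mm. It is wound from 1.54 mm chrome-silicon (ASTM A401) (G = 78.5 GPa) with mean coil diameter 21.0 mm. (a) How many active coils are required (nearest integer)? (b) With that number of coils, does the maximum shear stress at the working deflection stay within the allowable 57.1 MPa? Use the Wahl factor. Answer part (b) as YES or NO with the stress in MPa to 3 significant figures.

N_a = Gd⁴/(8D³k) = (78.5×10³)(1.54⁴)/(8·21.0³·0.24) = 24.83 → N_a = 25
Actual rate k = Gd⁴/(8D³·25) = 0.23838 N/mm
Working load F = kδ = 0.23838·17 = 4.0524 N
C = 21.0/1.54 = 13.6364; K_W = (4C−1)/(4C−4)+0.615/C = 1.1045
τ_max = K_W·8FD/(πd³) = 1.1045·59.335 = 65.533 MPa
τ_max > 57.1 MPa → exceeds allowable

(a) 25 coils; (b) NO, τ_max = 65.5 MPa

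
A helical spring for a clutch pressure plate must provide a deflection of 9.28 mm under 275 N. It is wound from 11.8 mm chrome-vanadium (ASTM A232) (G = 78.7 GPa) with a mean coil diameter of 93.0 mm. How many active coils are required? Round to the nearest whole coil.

Required rate k = F/δ = 275/9.28 = 29.634 N/mm
N_a = Gd⁴/(8D³k) = (78.7×10³ × 11.8⁴)/(8 × 93.0³ × 29.634)
    = 1.52582e+09 / 1.90688e+08 = 8.002 → 8 coils

8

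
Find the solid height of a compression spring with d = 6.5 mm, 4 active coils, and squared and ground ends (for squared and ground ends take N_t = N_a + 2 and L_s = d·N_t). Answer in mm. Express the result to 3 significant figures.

squared and ground ends: N_t = N_a + 2 = 4 + 2 = 6
L_s = d·N_t = 6.5 × 6 = 39 mm

39.0 mm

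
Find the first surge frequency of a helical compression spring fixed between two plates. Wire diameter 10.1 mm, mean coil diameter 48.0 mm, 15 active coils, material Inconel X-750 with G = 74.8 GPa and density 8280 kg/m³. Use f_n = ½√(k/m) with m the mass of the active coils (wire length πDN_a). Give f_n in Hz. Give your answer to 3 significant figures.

k = Gd⁴/(8D³N_a) = (74.8×10³)(10.1⁴)/(8·48.0³·15) = 58.652 N/mm = 58652 N/m
Wire length L = πDN_a = π·48.0·15 = 2261.9 mm
m = ρ·(πd²/4)·L = 8280 × 80.118×10⁻⁶ m² × 2.2619 m = 1.5005 kg
f_n = ½√(k/m) = 0.5·√(58652/1.5005) = 0.5·√(39087) = 98.853 Hz

98.9 Hz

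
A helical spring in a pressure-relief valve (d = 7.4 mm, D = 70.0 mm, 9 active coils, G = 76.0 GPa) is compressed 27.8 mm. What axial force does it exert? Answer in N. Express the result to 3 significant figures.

257 N

k = Gd⁴/(8D³N_a) = (76.0×10³)(7.4⁴)/(8·70.0³·9) = 9.2281 N/mm
F = k·δ = 9.2281 × 27.8 = 256.54 N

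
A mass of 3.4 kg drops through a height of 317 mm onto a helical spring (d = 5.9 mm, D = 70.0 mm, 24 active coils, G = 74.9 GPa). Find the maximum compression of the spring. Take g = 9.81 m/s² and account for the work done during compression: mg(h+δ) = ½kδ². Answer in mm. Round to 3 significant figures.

k = Gd⁴/(8D³N_a) = (74.9×10³)(5.9⁴)/(8·70.0³·24) = 1.3781 N/mm
W = mg = 3.4 × 9.81 = 33.354 N
½kδ² − Wδ − Wh = 0 → δ = (W + √(W² + 2kWh))/k
δ = (33.354 + √(1112.5 + 29142.8))/1.3781 = (33.354 + 173.94)/1.3781 = 150.42 mm

150 mm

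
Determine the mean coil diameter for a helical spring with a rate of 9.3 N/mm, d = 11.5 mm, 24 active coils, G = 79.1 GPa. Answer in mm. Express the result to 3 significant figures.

91.8 mm

D = (Gd⁴/(8N_a·k))^(1/3) = (79.1×10³·11.5⁴/(8·24·9.3))^(1/3)
  = (774789)^(1/3) = 91.8462 mm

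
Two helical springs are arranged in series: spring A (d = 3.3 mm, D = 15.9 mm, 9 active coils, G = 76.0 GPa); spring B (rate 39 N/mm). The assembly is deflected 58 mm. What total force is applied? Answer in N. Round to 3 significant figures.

1000 N

k_A = Gd⁴/(8D³N_a) = (76.0×10³)(3.3⁴)/(8·15.9³·9) = 31.142 N/mm
Series: 1/k_eq = 1/31.142 + 1/39 = 0.057752; k_eq = 17.315 N/mm
F = k_eq·δ = 17.315·58 = 1004.3 N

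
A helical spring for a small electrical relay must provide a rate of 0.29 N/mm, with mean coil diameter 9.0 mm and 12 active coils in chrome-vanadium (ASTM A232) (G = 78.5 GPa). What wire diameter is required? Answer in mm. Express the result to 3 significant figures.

0.713 mm

d = (8D³N_a·k / G)^(1/4) = (8·9.0³·12·0.29 / (78.5×10³))^0.25
  = (0.25854)^0.25 = 0.7131 mm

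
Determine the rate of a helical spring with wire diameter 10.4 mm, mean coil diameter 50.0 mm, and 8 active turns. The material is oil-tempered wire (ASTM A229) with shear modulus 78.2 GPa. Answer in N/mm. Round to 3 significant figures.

k = Gd⁴/(8D³N_a) = (78.2×10³ × 10.4⁴) / (8 × 50.0³ × 8)
  = 9.14829e+08 / 8e+06 = 114.35 N/mm

114 N/mm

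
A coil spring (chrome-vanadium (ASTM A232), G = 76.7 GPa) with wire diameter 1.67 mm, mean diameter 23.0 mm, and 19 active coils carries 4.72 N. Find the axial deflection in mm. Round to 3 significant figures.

k = Gd⁴/(8D³N_a) = (76.7×10³)(1.67⁴)/(8·23.0³·19) = 0.32258 N/mm
δ = F/k = 4.72 / 0.32258 = 14.632 mm

14.6 mm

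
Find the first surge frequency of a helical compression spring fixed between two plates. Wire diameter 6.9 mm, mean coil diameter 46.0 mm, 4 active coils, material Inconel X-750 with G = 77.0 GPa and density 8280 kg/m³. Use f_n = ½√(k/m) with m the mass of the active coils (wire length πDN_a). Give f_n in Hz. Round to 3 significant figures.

280 Hz

k = Gd⁴/(8D³N_a) = (77.0×10³)(6.9⁴)/(8·46.0³·4) = 56.036 N/mm = 56036 N/m
Wire length L = πDN_a = π·46.0·4 = 578.05 mm
m = ρ·(πd²/4)·L = 8280 × 37.393×10⁻⁶ m² × 0.57805 m = 0.17897 kg
f_n = ½√(k/m) = 0.5·√(56036/0.17897) = 0.5·√(3.131e+05) = 279.77 Hz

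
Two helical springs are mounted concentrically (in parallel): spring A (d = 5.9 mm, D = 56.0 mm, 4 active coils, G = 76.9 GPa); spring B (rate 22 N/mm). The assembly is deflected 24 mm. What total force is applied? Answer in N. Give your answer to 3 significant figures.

k_A = Gd⁴/(8D³N_a) = (76.9×10³)(5.9⁴)/(8·56.0³·4) = 16.581 N/mm
Parallel: k_eq = 16.581 + 22 = 38.581 N/mm
F = k_eq·δ = 38.581·24 = 925.95 N

926 N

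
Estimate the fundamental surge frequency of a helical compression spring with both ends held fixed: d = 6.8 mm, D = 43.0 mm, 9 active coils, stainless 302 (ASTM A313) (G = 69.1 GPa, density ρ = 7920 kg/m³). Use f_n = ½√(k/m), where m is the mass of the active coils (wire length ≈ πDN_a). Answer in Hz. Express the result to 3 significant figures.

136 Hz

k = Gd⁴/(8D³N_a) = (69.1×10³)(6.8⁴)/(8·43.0³·9) = 25.809 N/mm = 25809 N/m
Wire length L = πDN_a = π·43.0·9 = 1215.8 mm
m = ρ·(πd²/4)·L = 7920 × 36.317×10⁻⁶ m² × 1.2158 m = 0.3497 kg
f_n = ½√(k/m) = 0.5·√(25809/0.3497) = 0.5·√(73804) = 135.83 Hz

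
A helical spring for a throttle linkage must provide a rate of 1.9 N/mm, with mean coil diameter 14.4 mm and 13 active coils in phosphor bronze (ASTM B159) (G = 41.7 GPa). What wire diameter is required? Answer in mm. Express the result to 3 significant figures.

1.94 mm

d = (8D³N_a·k / G)^(1/4) = (8·14.4³·13·1.9 / (41.7×10³))^0.25
  = (14.149)^0.25 = 1.9395 mm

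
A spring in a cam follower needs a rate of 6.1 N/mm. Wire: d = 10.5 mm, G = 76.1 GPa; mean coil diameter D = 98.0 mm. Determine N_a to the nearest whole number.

20

N_a = Gd⁴/(8D³k) = (76.1×10³ × 10.5⁴)/(8 × 98.0³ × 6.1)
    = 9.25e+08 / 4.59302e+07 = 20.14 → 20 coils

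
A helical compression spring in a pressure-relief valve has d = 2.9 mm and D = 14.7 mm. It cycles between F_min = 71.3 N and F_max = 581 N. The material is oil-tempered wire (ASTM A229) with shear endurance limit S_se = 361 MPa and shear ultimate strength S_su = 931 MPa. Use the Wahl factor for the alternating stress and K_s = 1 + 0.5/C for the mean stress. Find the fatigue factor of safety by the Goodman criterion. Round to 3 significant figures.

0.499

C = D/d = 14.7/2.9 = 5.0690; K_W = (4C−1)/(4C−4)+0.615/C = 1.3056; K_s = 1+0.5/C = 1.0986
F_a = (F_max−F_min)/2 = 254.85 N; F_m = (F_max+F_min)/2 = 326.15 N
τ_a = K_W·8F_aD/(πd³) = 1.3056 × 391.15 = 510.71 MPa
τ_m = K_s·8F_mD/(πd³) = 1.0986 × 500.59 = 549.97 MPa
Goodman: 1/n_f = τ_a/S_se + τ_m/S_su = 510.71/361 + 549.97/931 = 1.41471 + 0.59073 = 2.0054
n_f = 1/2.0054 = 0.4986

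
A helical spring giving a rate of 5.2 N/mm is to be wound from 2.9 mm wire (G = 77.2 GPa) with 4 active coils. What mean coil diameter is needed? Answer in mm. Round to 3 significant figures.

D = (Gd⁴/(8N_a·k))^(1/3) = (77.2×10³·2.9⁴/(8·4·5.2))^(1/3)
  = (32813.8)^(1/3) = 32.0149 mm

32.0 mm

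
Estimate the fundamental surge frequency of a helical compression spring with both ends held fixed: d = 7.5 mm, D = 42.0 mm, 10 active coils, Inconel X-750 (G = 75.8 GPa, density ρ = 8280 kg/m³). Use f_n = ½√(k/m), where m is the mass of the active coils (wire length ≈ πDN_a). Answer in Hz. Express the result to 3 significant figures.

k = Gd⁴/(8D³N_a) = (75.8×10³)(7.5⁴)/(8·42.0³·10) = 40.465 N/mm = 40465 N/m
Wire length L = πDN_a = π·42.0·10 = 1319.5 mm
m = ρ·(πd²/4)·L = 8280 × 44.179×10⁻⁶ m² × 1.3195 m = 0.48266 kg
f_n = ½√(k/m) = 0.5·√(40465/0.48266) = 0.5·√(83837) = 144.77 Hz

145 Hz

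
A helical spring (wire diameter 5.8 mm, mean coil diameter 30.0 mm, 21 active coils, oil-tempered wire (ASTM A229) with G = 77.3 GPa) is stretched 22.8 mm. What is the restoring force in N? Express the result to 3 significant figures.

k = Gd⁴/(8D³N_a) = (77.3×10³)(5.8⁴)/(8·30.0³·21) = 19.285 N/mm
F = k·δ = 19.285 × 22.8 = 439.7 N

440 N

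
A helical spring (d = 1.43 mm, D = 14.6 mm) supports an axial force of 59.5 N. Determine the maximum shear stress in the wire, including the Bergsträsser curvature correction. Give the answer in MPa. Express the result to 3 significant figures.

856 MPa

Spring index C = D/d = 14.6/1.43 = 10.2098
K_B = (4C+2)/(4C−3) = 42.839/37.839 = 1.1321
τ₀ = 8FD/(πd³) = 8·59.5·14.6/(π·1.43³) = 6949.6/9.1867 = 756.49 MPa
τ_max = K·τ₀ = 1.1321 × 756.49 = 856.45 MPa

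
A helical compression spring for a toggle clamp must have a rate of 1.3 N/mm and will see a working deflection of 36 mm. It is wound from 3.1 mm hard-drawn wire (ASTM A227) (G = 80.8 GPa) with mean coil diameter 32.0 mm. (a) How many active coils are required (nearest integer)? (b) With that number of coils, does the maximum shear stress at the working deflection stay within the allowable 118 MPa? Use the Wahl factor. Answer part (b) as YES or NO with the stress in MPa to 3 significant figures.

N_a = Gd⁴/(8D³k) = (80.8×10³)(3.1⁴)/(8·32.0³·1.3) = 21.9 → N_a = 22
Actual rate k = Gd⁴/(8D³·22) = 1.2939 N/mm
Working load F = kδ = 1.2939·36 = 46.58 N
C = 32.0/3.1 = 10.3226; K_W = (4C−1)/(4C−4)+0.615/C = 1.1400
τ_max = K_W·8FD/(πd³) = 1.1400·127.41 = 145.25 MPa
τ_max > 118 MPa → exceeds allowable

(a) 22 coils; (b) NO, τ_max = 145 MPa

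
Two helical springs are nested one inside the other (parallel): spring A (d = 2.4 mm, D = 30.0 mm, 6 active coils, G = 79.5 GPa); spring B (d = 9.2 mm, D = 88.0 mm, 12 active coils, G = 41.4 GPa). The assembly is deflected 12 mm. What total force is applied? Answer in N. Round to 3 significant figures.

78.8 N

k_A = Gd⁴/(8D³N_a) = (79.5×10³)(2.4⁴)/(8·30.0³·6) = 2.0352 N/mm
k_B = Gd⁴/(8D³N_a) = (41.4×10³)(9.2⁴)/(8·88.0³·12) = 4.5335 N/mm
Parallel: k_eq = 2.0352 + 4.5335 = 6.5687 N/mm
F = k_eq·δ = 6.5687·12 = 78.824 N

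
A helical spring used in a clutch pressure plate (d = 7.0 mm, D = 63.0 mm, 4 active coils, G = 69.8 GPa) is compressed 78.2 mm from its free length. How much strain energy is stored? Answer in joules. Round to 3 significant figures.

64.0 J

k = Gd⁴/(8D³N_a) = (69.8×10³)(7.0⁴)/(8·63.0³·4) = 20.945 N/mm
U = ½kδ² = 0.5 × 20.945 × 78.2² = 64041 N·mm = 64.041 J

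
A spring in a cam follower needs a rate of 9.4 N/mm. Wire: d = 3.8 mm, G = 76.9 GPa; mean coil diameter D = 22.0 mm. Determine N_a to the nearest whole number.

N_a = Gd⁴/(8D³k) = (76.9×10³ × 3.8⁴)/(8 × 22.0³ × 9.4)
    = 1.60347e+07 / 800730 = 20.03 → 20 coils

20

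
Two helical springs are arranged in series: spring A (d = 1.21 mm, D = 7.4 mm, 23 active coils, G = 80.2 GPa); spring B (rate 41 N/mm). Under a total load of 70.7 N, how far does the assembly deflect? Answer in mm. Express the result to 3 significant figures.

k_A = Gd⁴/(8D³N_a) = (80.2×10³)(1.21⁴)/(8·7.4³·23) = 2.3057 N/mm
Series: 1/k_eq = 1/2.3057 + 1/41 = 0.4581; k_eq = 2.1829 N/mm
δ = F/k_eq = 70.7/2.1829 = 32.388 mm

32.4 mm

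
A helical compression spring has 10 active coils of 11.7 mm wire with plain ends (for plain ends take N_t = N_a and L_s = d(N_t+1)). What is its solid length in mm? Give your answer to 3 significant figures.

plain ends: N_t = N_a = 10
L_s = d·(N_t+1) = 11.7 × 11 = 128.7 mm

129 mm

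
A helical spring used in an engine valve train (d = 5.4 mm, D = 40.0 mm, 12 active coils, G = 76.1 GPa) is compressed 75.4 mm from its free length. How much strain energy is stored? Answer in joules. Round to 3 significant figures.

29.9 J

k = Gd⁴/(8D³N_a) = (76.1×10³)(5.4⁴)/(8·40.0³·12) = 10.532 N/mm
U = ½kδ² = 0.5 × 10.532 × 75.4² = 29938 N·mm = 29.938 J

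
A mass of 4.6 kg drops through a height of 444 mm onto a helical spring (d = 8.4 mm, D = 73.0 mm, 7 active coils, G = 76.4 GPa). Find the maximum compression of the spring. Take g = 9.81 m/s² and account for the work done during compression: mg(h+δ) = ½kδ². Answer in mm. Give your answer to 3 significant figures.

50.6 mm

k = Gd⁴/(8D³N_a) = (76.4×10³)(8.4⁴)/(8·73.0³·7) = 17.46 N/mm
W = mg = 4.6 × 9.81 = 45.126 N
½kδ² − Wδ − Wh = 0 → δ = (W + √(W² + 2kWh))/k
δ = (45.126 + √(2036.4 + 699671))/17.46 = (45.126 + 837.68)/17.46 = 50.56 mm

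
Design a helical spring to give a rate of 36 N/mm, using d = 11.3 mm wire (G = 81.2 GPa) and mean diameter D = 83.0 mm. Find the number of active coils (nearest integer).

8

N_a = Gd⁴/(8D³k) = (81.2×10³ × 11.3⁴)/(8 × 83.0³ × 36)
    = 1.32394e+09 / 1.64675e+08 = 8.04 → 8 coils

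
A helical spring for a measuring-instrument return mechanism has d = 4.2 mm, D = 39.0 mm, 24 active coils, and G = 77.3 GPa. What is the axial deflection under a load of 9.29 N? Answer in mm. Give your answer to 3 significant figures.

4.40 mm

k = Gd⁴/(8D³N_a) = (77.3×10³)(4.2⁴)/(8·39.0³·24) = 2.1119 N/mm
δ = F/k = 9.29 / 2.1119 = 4.3988 mm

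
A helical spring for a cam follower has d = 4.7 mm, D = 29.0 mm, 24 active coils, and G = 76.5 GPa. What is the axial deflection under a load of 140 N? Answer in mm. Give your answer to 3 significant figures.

17.6 mm

k = Gd⁴/(8D³N_a) = (76.5×10³)(4.7⁴)/(8·29.0³·24) = 7.9718 N/mm
δ = F/k = 140 / 7.9718 = 17.562 mm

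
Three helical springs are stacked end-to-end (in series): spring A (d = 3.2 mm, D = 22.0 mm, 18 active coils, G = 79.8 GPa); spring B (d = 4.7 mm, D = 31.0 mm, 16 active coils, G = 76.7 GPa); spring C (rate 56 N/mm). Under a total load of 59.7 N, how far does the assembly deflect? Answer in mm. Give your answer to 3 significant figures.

k_A = Gd⁴/(8D³N_a) = (79.8×10³)(3.2⁴)/(8·22.0³·18) = 5.4572 N/mm
k_B = Gd⁴/(8D³N_a) = (76.7×10³)(4.7⁴)/(8·31.0³·16) = 9.815 N/mm
Series: 1/k_eq = 1/5.4572 + 1/9.815 + 1/56 = 0.30298; k_eq = 3.3005 N/mm
δ = F/k_eq = 59.7/3.3005 = 18.088 mm

18.1 mm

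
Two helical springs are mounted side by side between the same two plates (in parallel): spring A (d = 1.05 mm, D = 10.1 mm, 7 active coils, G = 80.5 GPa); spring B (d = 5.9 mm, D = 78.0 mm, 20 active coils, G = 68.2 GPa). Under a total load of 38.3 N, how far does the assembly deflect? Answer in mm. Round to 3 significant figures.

13.8 mm

k_A = Gd⁴/(8D³N_a) = (80.5×10³)(1.05⁴)/(8·10.1³·7) = 1.6959 N/mm
k_B = Gd⁴/(8D³N_a) = (68.2×10³)(5.9⁴)/(8·78.0³·20) = 1.0884 N/mm
Parallel: k_eq = 1.6959 + 1.0884 = 2.7843 N/mm
δ = F/k_eq = 38.3/2.7843 = 13.756 mm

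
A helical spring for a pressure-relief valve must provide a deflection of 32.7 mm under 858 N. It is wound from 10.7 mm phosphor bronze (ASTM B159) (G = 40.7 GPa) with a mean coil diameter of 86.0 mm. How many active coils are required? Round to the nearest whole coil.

Required rate k = F/δ = 858/32.7 = 26.239 N/mm
N_a = Gd⁴/(8D³k) = (40.7×10³ × 10.7⁴)/(8 × 86.0³ × 26.239)
    = 5.33494e+08 / 1.33513e+08 = 3.996 → 4 coils

4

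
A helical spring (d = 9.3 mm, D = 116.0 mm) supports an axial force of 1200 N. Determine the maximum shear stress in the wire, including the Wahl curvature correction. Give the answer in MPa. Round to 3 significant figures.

Spring index C = D/d = 116.0/9.3 = 12.4731
K_W = (4C−1)/(4C−4) + 0.615/C = 48.892/45.892 + 0.0493 = 1.1147
τ₀ = 8FD/(πd³) = 8·1200·116.0/(π·9.3³) = 1.1136e+06/2527 = 440.69 MPa
τ_max = K·τ₀ = 1.1147 × 440.69 = 491.22 MPa

491 MPa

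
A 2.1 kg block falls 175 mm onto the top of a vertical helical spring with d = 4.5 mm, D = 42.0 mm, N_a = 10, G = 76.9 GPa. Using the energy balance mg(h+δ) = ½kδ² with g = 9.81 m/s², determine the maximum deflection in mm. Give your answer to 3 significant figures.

40.9 mm

k = Gd⁴/(8D³N_a) = (76.9×10³)(4.5⁴)/(8·42.0³·10) = 5.3203 N/mm
W = mg = 2.1 × 9.81 = 20.601 N
½kδ² − Wδ − Wh = 0 → δ = (W + √(W² + 2kWh))/k
δ = (20.601 + √(424.4 + 38361.4))/5.3203 = (20.601 + 196.94)/5.3203 = 40.889 mm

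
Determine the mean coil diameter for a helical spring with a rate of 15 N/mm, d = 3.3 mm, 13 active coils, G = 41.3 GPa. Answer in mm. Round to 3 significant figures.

14.6 mm

D = (Gd⁴/(8N_a·k))^(1/3) = (41.3×10³·3.3⁴/(8·13·15))^(1/3)
  = (3139.65)^(1/3) = 14.6429 mm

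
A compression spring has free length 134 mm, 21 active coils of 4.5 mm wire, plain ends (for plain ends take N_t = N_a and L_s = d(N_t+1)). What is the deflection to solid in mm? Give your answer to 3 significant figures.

N_t = 21; L_s = 4.5·22 = 99 mm
δ_solid = L₀ − L_s = 134 − 99 = 35 mm

35.0 mm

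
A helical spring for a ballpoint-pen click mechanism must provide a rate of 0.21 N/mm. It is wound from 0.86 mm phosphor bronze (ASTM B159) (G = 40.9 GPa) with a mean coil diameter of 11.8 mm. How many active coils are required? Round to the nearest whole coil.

8

N_a = Gd⁴/(8D³k) = (40.9×10³ × 0.86⁴)/(8 × 11.8³ × 0.21)
    = 22372.6 / 2760.29 = 8.105 → 8 coils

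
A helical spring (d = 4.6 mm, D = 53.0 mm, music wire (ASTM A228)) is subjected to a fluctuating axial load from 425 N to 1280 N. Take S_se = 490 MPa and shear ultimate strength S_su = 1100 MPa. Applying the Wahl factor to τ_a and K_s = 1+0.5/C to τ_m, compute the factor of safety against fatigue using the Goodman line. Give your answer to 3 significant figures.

C = D/d = 53.0/4.6 = 11.5217; K_W = (4C−1)/(4C−4)+0.615/C = 1.1247; K_s = 1+0.5/C = 1.0434
F_a = (F_max−F_min)/2 = 427.5 N; F_m = (F_max+F_min)/2 = 852.5 N
τ_a = K_W·8F_aD/(πd³) = 1.1247 × 592.76 = 666.65 MPa
τ_m = K_s·8F_mD/(πd³) = 1.0434 × 1182.1 = 1233.3 MPa
Goodman: 1/n_f = τ_a/S_se + τ_m/S_su = 666.65/490 + 1233.3/1100 = 1.36051 + 1.12123 = 2.4817
n_f = 1/2.4817 = 0.4029

0.403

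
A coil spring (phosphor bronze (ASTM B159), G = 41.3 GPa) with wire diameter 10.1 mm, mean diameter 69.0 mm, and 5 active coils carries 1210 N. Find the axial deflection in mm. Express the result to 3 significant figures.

37.0 mm

k = Gd⁴/(8D³N_a) = (41.3×10³)(10.1⁴)/(8·69.0³·5) = 32.706 N/mm
δ = F/k = 1210 / 32.706 = 36.996 mm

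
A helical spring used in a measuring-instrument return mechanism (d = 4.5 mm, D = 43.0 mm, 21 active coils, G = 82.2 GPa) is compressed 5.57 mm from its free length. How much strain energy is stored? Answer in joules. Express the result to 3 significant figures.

k = Gd⁴/(8D³N_a) = (82.2×10³)(4.5⁴)/(8·43.0³·21) = 2.5235 N/mm
U = ½kδ² = 0.5 × 2.5235 × 5.57² = 39.146 N·mm = 0.039146 J

0.0391 J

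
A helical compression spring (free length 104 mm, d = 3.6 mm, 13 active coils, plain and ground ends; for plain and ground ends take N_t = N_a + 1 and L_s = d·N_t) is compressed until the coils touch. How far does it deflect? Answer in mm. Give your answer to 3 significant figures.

53.6 mm

N_t = 14; L_s = 3.6·14 = 50.4 mm
δ_solid = L₀ − L_s = 104 − 50.4 = 53.6 mm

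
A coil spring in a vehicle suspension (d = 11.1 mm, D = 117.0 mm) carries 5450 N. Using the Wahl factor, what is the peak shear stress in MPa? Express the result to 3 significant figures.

1350 MPa

Spring index C = D/d = 117.0/11.1 = 10.5405
K_W = (4C−1)/(4C−4) + 0.615/C = 41.162/38.162 + 0.0583 = 1.1370
τ₀ = 8FD/(πd³) = 8·5450·117.0/(π·11.1³) = 5.1012e+06/4296.5 = 1187.3 MPa
τ_max = K·τ₀ = 1.1370 × 1187.3 = 1349.9 MPa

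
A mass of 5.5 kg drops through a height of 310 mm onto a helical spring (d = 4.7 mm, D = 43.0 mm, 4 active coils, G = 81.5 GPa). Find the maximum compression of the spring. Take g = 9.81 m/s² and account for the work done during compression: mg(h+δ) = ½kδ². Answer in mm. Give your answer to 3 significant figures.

k = Gd⁴/(8D³N_a) = (81.5×10³)(4.7⁴)/(8·43.0³·4) = 15.631 N/mm
W = mg = 5.5 × 9.81 = 53.955 N
½kδ² − Wδ − Wh = 0 → δ = (W + √(W² + 2kWh))/k
δ = (53.955 + √(2911.1 + 522898))/15.631 = (53.955 + 725.13)/15.631 = 49.841 mm

49.8 mm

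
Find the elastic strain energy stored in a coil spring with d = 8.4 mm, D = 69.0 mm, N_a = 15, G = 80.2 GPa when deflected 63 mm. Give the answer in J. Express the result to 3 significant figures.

20.1 J

k = Gd⁴/(8D³N_a) = (80.2×10³)(8.4⁴)/(8·69.0³·15) = 10.129 N/mm
U = ½kδ² = 0.5 × 10.129 × 63² = 20101 N·mm = 20.101 J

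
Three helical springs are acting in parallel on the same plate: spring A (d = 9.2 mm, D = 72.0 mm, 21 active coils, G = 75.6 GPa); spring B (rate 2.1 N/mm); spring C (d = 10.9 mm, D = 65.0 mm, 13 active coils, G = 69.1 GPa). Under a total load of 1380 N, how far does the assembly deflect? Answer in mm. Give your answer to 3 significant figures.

k_A = Gd⁴/(8D³N_a) = (75.6×10³)(9.2⁴)/(8·72.0³·21) = 8.6371 N/mm
k_C = Gd⁴/(8D³N_a) = (69.1×10³)(10.9⁴)/(8·65.0³·13) = 34.152 N/mm
Parallel: k_eq = 8.6371 + 2.1 + 34.152 = 44.889 N/mm
δ = F/k_eq = 1380/44.889 = 30.743 mm

30.7 mm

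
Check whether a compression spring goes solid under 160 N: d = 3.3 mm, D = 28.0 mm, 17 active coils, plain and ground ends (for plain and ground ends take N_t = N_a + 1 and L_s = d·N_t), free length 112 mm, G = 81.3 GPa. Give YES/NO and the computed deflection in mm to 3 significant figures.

k = Gd⁴/(8D³N_a) = (81.3×10³)(3.3⁴)/(8·28.0³·17) = 3.2295 N/mm
N_t = 18; L_s = 3.3·18 = 59.4 mm; δ_solid = L₀ − L_s = 112 − 59.4 = 52.6 mm
δ = F/k = 160/3.2295 = 49.543 mm
δ < δ_solid → spring does not go solid

NO, δ = 49.5 mm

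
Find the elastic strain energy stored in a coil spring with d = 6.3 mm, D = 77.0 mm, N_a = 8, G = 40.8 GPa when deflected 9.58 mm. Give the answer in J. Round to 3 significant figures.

k = Gd⁴/(8D³N_a) = (40.8×10³)(6.3⁴)/(8·77.0³·8) = 2.1997 N/mm
U = ½kδ² = 0.5 × 2.1997 × 9.58² = 100.94 N·mm = 0.10094 J

0.101 J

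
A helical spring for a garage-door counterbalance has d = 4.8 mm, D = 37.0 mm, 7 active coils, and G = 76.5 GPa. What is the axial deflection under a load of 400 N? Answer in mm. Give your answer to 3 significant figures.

k = Gd⁴/(8D³N_a) = (76.5×10³)(4.8⁴)/(8·37.0³·7) = 14.316 N/mm
δ = F/k = 400 / 14.316 = 27.94 mm

27.9 mm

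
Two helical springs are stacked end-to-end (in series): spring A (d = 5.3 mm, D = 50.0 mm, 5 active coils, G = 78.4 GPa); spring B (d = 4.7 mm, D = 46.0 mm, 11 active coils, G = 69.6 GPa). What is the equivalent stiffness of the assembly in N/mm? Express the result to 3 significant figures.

3.00 N/mm

k_A = Gd⁴/(8D³N_a) = (78.4×10³)(5.3⁴)/(8·50.0³·5) = 12.372 N/mm
k_B = Gd⁴/(8D³N_a) = (69.6×10³)(4.7⁴)/(8·46.0³·11) = 3.965 N/mm
Series: 1/k_eq = 1/12.372 + 1/3.965 = 0.33303; k_eq = 3.0027 N/mm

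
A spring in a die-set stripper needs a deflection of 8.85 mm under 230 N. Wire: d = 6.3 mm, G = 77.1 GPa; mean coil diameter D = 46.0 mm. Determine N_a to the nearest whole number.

Required rate k = F/δ = 230/8.85 = 25.989 N/mm
N_a = Gd⁴/(8D³k) = (77.1×10³ × 6.3⁴)/(8 × 46.0³ × 25.989)
    = 1.21455e+08 / 2.02371e+07 = 6.002 → 6 coils

6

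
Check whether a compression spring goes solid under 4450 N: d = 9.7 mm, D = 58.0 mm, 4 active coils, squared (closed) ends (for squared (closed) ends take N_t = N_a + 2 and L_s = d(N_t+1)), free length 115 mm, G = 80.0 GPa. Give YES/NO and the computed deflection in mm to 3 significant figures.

k = Gd⁴/(8D³N_a) = (80.0×10³)(9.7⁴)/(8·58.0³·4) = 113.43 N/mm
N_t = 6; L_s = 9.7·7 = 67.9 mm; δ_solid = L₀ − L_s = 115 − 67.9 = 47.1 mm
δ = F/k = 4450/113.43 = 39.23 mm
δ < δ_solid → spring does not go solid

NO, δ = 39.2 mm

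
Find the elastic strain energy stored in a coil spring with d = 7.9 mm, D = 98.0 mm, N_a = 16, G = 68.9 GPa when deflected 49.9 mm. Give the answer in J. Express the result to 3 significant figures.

2.77 J

k = Gd⁴/(8D³N_a) = (68.9×10³)(7.9⁴)/(8·98.0³·16) = 2.2276 N/mm
U = ½kδ² = 0.5 × 2.2276 × 49.9² = 2773.4 N·mm = 2.7734 J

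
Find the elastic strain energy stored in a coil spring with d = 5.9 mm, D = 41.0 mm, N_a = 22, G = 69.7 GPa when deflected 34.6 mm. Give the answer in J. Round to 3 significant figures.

4.17 J

k = Gd⁴/(8D³N_a) = (69.7×10³)(5.9⁴)/(8·41.0³·22) = 6.9627 N/mm
U = ½kδ² = 0.5 × 6.9627 × 34.6² = 4167.7 N·mm = 4.1677 J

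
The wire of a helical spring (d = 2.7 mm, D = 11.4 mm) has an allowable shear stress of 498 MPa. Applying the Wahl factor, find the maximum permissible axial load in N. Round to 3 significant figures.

C = D/d = 11.4/2.7 = 4.2222
K_W = (4C−1)/(4C−4) + 0.615/C = 15.889/12.889 + 0.1457 = 1.3784
τ_max = K·8FD/(πd³) → F_max = τ_allow·πd³/(8DK)
F_max = 498·π·2.7³/(8·11.4·1.3784) = 30794/125.71 = 244.96 N

245 N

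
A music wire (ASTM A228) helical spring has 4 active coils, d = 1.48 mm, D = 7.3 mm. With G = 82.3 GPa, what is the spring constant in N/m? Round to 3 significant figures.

31700 N/m

k = Gd⁴/(8D³N_a) = (82.3×10³ × 1.48⁴) / (8 × 7.3³ × 4)
  = 394863 / 12448.5 = 31.72 N/mm = 31720 N/m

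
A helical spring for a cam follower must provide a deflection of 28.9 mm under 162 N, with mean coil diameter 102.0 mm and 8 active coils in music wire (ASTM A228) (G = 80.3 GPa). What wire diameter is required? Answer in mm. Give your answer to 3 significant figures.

Required rate k = F/δ = 162/28.9 = 5.6055 N/mm
d = (8D³N_a·k / G)^(1/4) = (8·102.0³·8·5.6055 / (80.3×10³))^0.25
  = (4741.1)^0.25 = 8.2979 mm

8.30 mm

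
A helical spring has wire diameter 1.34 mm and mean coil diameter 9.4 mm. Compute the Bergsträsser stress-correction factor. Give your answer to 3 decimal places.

C = D/d = 9.4/1.34 = 7.0149
K_B = (4C+2)/(4C−3) = 30.060/25.060 = 1.1995

1.200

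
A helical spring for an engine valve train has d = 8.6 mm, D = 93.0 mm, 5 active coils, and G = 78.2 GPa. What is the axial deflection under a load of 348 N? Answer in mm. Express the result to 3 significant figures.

k = Gd⁴/(8D³N_a) = (78.2×10³)(8.6⁴)/(8·93.0³·5) = 13.295 N/mm
δ = F/k = 348 / 13.295 = 26.175 mm

26.2 mm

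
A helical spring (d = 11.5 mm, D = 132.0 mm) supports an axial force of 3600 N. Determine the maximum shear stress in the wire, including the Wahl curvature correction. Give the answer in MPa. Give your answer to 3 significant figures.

895 MPa

Spring index C = D/d = 132.0/11.5 = 11.4783
K_W = (4C−1)/(4C−4) + 0.615/C = 44.913/41.913 + 0.0536 = 1.1252
τ₀ = 8FD/(πd³) = 8·3600·132.0/(π·11.5³) = 3.8016e+06/4778 = 795.65 MPa
τ_max = K·τ₀ = 1.1252 × 795.65 = 895.23 MPa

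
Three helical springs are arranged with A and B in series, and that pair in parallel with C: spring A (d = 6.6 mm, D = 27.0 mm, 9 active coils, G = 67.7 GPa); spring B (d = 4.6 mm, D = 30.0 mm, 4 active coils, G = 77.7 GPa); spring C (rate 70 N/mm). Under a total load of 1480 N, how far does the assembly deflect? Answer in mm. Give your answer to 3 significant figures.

k_A = Gd⁴/(8D³N_a) = (67.7×10³)(6.6⁴)/(8·27.0³·9) = 90.644 N/mm
k_B = Gd⁴/(8D³N_a) = (77.7×10³)(4.6⁴)/(8·30.0³·4) = 40.266 N/mm
Springs A,B series: k_AB = 1/(1/90.644+1/40.266) = 27.881 N/mm; parallel with C: k_eq = 27.881+70 = 97.881 N/mm
δ = F/k_eq = 1480/97.881 = 15.12 mm

15.1 mm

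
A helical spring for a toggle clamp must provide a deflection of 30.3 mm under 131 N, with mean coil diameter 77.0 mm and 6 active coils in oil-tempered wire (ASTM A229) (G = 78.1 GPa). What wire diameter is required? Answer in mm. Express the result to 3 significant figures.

5.90 mm

Required rate k = F/δ = 131/30.3 = 4.3234 N/mm
d = (8D³N_a·k / G)^(1/4) = (8·77.0³·6·4.3234 / (78.1×10³))^0.25
  = (1213.1)^0.25 = 5.9016 mm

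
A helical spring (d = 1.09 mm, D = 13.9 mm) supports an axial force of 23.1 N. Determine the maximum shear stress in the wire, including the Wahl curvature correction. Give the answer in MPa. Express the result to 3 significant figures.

702 MPa

Spring index C = D/d = 13.9/1.09 = 12.7523
K_W = (4C−1)/(4C−4) + 0.615/C = 50.009/47.009 + 0.0482 = 1.1120
τ₀ = 8FD/(πd³) = 8·23.1·13.9/(π·1.09³) = 2568.72/4.0685 = 631.38 MPa
τ_max = K·τ₀ = 1.1120 × 631.38 = 702.12 MPa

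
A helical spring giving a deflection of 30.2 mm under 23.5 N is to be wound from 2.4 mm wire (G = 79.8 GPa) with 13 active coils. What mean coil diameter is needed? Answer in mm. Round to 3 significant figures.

Required rate k = F/δ = 23.5/30.2 = 0.77815 N/mm
D = (Gd⁴/(8N_a·k))^(1/3) = (79.8×10³·2.4⁴/(8·13·0.77815))^(1/3)
  = (32715.5)^(1/3) = 31.9829 mm

32.0 mm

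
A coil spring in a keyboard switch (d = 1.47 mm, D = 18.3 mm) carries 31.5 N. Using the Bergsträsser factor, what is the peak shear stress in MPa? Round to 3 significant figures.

511 MPa

Spring index C = D/d = 18.3/1.47 = 12.4490
K_B = (4C+2)/(4C−3) = 51.796/46.796 = 1.1068
τ₀ = 8FD/(πd³) = 8·31.5·18.3/(π·1.47³) = 4611.6/9.9793 = 462.11 MPa
τ_max = K·τ₀ = 1.1068 × 462.11 = 511.49 MPa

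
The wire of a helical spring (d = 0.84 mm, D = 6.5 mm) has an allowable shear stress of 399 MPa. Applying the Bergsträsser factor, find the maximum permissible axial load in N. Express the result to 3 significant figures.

12.1 N

C = D/d = 6.5/0.84 = 7.7381
K_B = (4C+2)/(4C−3) = 32.952/27.952 = 1.1789
τ_max = K·8FD/(πd³) → F_max = τ_allow·πd³/(8DK)
F_max = 399·π·0.84³/(8·6.5·1.1789) = 742.95/61.302 = 12.12 N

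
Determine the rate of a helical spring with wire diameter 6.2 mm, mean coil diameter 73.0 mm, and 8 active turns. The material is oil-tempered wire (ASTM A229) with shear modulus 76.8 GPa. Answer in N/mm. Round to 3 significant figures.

4.56 N/mm

k = Gd⁴/(8D³N_a) = (76.8×10³ × 6.2⁴) / (8 × 73.0³ × 8)
  = 1.13482e+08 / 2.48971e+07 = 4.5581 N/mm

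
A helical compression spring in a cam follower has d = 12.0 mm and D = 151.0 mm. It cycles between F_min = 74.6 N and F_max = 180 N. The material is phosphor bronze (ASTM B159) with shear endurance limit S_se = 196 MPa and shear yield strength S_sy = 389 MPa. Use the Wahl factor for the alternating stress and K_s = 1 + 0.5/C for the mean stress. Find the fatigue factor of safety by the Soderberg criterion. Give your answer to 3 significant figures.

C = D/d = 151.0/12.0 = 12.5833; K_W = (4C−1)/(4C−4)+0.615/C = 1.1136; K_s = 1+0.5/C = 1.0397
F_a = (F_max−F_min)/2 = 52.7 N; F_m = (F_max+F_min)/2 = 127.3 N
τ_a = K_W·8F_aD/(πd³) = 1.1136 × 11.727 = 13.059 MPa
τ_m = K_s·8F_mD/(πd³) = 1.0397 × 28.327 = 29.453 MPa
Soderberg: 1/n_f = τ_a/S_se + τ_m/S_sy = 13.059/196 + 29.453/389 = 0.06663 + 0.07571 = 0.14234
n_f = 1/0.14234 = 7.025

7.03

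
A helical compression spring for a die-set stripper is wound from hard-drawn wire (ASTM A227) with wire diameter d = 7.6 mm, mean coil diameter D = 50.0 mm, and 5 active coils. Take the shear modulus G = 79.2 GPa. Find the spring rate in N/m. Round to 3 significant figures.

k = Gd⁴/(8D³N_a) = (79.2×10³ × 7.6⁴) / (8 × 50.0³ × 5)
  = 2.64228e+08 / 5e+06 = 52.846 N/mm = 52846 N/m

52800 N/m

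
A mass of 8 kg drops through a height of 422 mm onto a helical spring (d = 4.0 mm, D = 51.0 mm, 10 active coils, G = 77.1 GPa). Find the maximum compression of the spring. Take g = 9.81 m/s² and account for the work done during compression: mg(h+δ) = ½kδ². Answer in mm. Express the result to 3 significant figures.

236 mm

k = Gd⁴/(8D³N_a) = (77.1×10³)(4.0⁴)/(8·51.0³·10) = 1.8599 N/mm
W = mg = 8 × 9.81 = 78.48 N
½kδ² − Wδ − Wh = 0 → δ = (W + √(W² + 2kWh))/k
δ = (78.48 + √(6159.1 + 123196))/1.8599 = (78.48 + 359.66)/1.8599 = 235.57 mm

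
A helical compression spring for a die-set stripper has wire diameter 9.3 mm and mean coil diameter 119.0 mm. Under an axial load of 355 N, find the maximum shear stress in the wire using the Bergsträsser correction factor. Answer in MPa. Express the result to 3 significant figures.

148 MPa

Spring index C = D/d = 119.0/9.3 = 12.7957
K_B = (4C+2)/(4C−3) = 53.183/48.183 = 1.1038
τ₀ = 8FD/(πd³) = 8·355·119.0/(π·9.3³) = 337960/2527 = 133.74 MPa
τ_max = K·τ₀ = 1.1038 × 133.74 = 147.62 MPa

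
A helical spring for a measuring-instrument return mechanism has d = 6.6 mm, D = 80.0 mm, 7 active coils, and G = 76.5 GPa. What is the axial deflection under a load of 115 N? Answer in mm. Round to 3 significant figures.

22.7 mm

k = Gd⁴/(8D³N_a) = (76.5×10³)(6.6⁴)/(8·80.0³·7) = 5.0627 N/mm
δ = F/k = 115 / 5.0627 = 22.715 mm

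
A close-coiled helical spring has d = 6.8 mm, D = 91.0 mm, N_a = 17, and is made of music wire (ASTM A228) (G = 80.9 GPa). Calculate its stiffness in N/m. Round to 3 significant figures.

k = Gd⁴/(8D³N_a) = (80.9×10³ × 6.8⁴) / (8 × 91.0³ × 17)
  = 1.72975e+08 / 1.02486e+08 = 1.6878 N/mm = 1687.8 N/m

1690 N/m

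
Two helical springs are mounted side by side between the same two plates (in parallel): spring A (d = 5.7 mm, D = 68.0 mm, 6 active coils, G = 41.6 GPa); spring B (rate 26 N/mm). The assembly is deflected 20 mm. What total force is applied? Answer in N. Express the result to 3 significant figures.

k_A = Gd⁴/(8D³N_a) = (41.6×10³)(5.7⁴)/(8·68.0³·6) = 2.9095 N/mm
Parallel: k_eq = 2.9095 + 26 = 28.91 N/mm
F = k_eq·δ = 28.91·20 = 578.19 N

578 N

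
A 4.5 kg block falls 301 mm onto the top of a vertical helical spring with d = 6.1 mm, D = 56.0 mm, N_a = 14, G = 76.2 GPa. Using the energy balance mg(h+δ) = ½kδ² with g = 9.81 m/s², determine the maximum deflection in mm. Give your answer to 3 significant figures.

79.1 mm

k = Gd⁴/(8D³N_a) = (76.2×10³)(6.1⁴)/(8·56.0³·14) = 5.364 N/mm
W = mg = 4.5 × 9.81 = 44.145 N
½kδ² − Wδ − Wh = 0 → δ = (W + √(W² + 2kWh))/k
δ = (44.145 + √(1948.8 + 142551))/5.364 = (44.145 + 380.13)/5.364 = 79.096 mm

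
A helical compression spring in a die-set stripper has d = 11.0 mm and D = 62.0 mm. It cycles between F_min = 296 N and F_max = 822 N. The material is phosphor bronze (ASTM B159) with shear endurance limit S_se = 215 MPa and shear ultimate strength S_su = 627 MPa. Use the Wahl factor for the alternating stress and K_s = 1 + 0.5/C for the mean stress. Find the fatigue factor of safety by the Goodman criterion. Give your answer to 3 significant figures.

C = D/d = 62.0/11.0 = 5.6364; K_W = (4C−1)/(4C−4)+0.615/C = 1.2709; K_s = 1+0.5/C = 1.0887
F_a = (F_max−F_min)/2 = 263 N; F_m = (F_max+F_min)/2 = 559 N
τ_a = K_W·8F_aD/(πd³) = 1.2709 × 31.197 = 39.647 MPa
τ_m = K_s·8F_mD/(πd³) = 1.0887 × 66.308 = 72.19 MPa
Goodman: 1/n_f = τ_a/S_se + τ_m/S_su = 39.647/215 + 72.19/627 = 0.18441 + 0.11514 = 0.29954
n_f = 1/0.29954 = 3.338

3.34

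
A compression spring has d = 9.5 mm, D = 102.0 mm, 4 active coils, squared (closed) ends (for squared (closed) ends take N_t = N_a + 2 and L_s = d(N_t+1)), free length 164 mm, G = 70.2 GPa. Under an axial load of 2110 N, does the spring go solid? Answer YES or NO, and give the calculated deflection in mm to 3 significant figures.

k = Gd⁴/(8D³N_a) = (70.2×10³)(9.5⁴)/(8·102.0³·4) = 16.838 N/mm
N_t = 6; L_s = 9.5·7 = 66.5 mm; δ_solid = L₀ − L_s = 164 − 66.5 = 97.5 mm
δ = F/k = 2110/16.838 = 125.31 mm
δ ≥ δ_solid → spring goes solid

YES, δ = 125 mm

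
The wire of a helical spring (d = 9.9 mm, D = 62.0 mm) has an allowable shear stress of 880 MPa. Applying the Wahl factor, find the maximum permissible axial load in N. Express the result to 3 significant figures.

C = D/d = 62.0/9.9 = 6.2626
K_W = (4C−1)/(4C−4) + 0.615/C = 24.051/21.051 + 0.0982 = 1.2407
τ_max = K·8FD/(πd³) → F_max = τ_allow·πd³/(8DK)
F_max = 880·π·9.9³/(8·62.0·1.2407) = 2.6825e+06/615.4 = 4359 N

4360 N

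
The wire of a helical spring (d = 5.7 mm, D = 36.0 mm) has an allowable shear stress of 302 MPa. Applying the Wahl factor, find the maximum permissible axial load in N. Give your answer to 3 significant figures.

493 N

C = D/d = 36.0/5.7 = 6.3158
K_W = (4C−1)/(4C−4) + 0.615/C = 24.263/21.263 + 0.0974 = 1.2385
τ_max = K·8FD/(πd³) → F_max = τ_allow·πd³/(8DK)
F_max = 302·π·5.7³/(8·36.0·1.2385) = 1.757e+05/356.68 = 492.61 N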